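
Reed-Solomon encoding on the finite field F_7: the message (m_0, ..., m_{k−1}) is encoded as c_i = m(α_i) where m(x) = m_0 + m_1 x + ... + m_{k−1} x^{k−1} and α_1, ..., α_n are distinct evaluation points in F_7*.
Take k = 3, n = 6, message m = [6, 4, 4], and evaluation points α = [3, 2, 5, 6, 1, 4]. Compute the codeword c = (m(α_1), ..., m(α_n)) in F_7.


c = [5, 2, 0, 6, 0, 2]

Message polynomial: m(x) = 6 + 4·x + 4·x^2 (mod 7).
For each evaluation point α_i, compute m(α_i) mod 7:
  α_1 = 3: Horner steps 4 → 2 → 5, so m(3) = 5.
  α_2 = 2: Horner steps 4 → 5 → 2, so m(2) = 2.
  α_3 = 5: Horner steps 4 → 3 → 0, so m(5) = 0.
  α_4 = 6: Horner steps 4 → 0 → 6, so m(6) = 6.
  α_5 = 1: Horner steps 4 → 1 → 0, so m(1) = 0.
  α_6 = 4: Horner steps 4 → 6 → 2, so m(4) = 2.
Codeword c = [5, 2, 0, 6, 0, 2] ∈ F_7^6.


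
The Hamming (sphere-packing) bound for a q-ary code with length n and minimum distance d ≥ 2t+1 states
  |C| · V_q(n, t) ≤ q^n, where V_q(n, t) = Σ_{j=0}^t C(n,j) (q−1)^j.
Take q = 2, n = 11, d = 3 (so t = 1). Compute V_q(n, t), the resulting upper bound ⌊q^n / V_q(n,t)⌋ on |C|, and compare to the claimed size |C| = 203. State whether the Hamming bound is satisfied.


V_q(n, t) = 12, q^n = 2048, Hamming bound = 170, |C| = 203 > bound (violated).

Step 1: Compute V_q(n, t) = Σ_{j=0}^1 C(n, j) (q−1)^j.
  j = 0: C(11,0)·(1)^0 = 1·1 = 1.
  j = 1: C(11,1)·(1)^1 = 11·1 = 11.
  V_q(n, t) = 1 + 11 = 12.
Step 2: q^n = 2^11 = 2048.
Step 3: Hamming bound ⌊q^n / V_q(n,t)⌋ = ⌊2048/12⌋ = 170.
Step 4: Compare |C| = 203 to 170: violated.
The claimed |C| lies above the Hamming bound, so no 2-ary code of length 11 with d ≥ 3 can have 203 codewords.


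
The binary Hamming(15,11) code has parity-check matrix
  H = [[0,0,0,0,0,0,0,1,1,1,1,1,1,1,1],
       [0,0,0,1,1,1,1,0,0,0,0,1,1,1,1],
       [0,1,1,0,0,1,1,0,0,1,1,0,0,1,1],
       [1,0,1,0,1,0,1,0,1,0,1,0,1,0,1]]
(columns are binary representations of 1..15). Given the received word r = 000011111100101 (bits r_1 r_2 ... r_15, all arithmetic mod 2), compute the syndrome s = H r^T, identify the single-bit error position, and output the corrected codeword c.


s = (1, 1, 0, 1)^T, error position = 13, corrected codeword c = 000011111100001

Compute s = H r^T mod 2 one row at a time:
  s_1 = 1 + 1 + 1 + 0 + 0 + 1 + 0 + 1 = 5 ≡ 1 (mod 2).
  s_2 = 0 + 1 + 1 + 1 + 0 + 1 + 0 + 1 = 5 ≡ 1 (mod 2).
  s_3 = 0 + 0 + 1 + 1 + 1 + 0 + 0 + 1 = 4 ≡ 0 (mod 2).
  s_4 = 0 + 0 + 1 + 1 + 1 + 0 + 1 + 1 = 5 ≡ 1 (mod 2).
s = (1, 1, 0, 1)^T — this equals column 13 of H (binary 1101), so error is at position 13.
Correct: flip bit 13 of r = 000011111100101 to get c = 000011111100001.


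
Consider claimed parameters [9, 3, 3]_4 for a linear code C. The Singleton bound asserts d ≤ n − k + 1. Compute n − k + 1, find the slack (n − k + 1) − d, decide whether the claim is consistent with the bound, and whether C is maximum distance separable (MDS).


Singleton RHS = n − k + 1 = 7, slack = 4, bound satisfied, not MDS.

Singleton bound: d ≤ n − k + 1.
Here n = 9, k = 3, so n − k + 1 = 7.
Given d = 3, check d ≤ 7: YES.
Slack = (n − k + 1) − d = 4.
The code is NOT MDS (slack = 4 > 0).
Description: the claimed parameters are [9, 3, 3]_4; such a code would be non-MDS.


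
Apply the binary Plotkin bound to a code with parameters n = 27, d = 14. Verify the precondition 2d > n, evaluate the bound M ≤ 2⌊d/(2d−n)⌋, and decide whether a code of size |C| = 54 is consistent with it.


Plotkin bound M ≤ 28; given |C| = 54 > bound (violated).

Check applicability: 2d = 28, n = 27.
2d − n = 1 > 0, so Plotkin applies.
Compute d/(2d−n) = 14/1 ≈ 14.0000.
⌊d/(2d−n)⌋ = 14.
Plotkin bound: M ≤ 2·14 = 28.
Given |C| = 54, check: VIOLATED.
This |C| is above the Plotkin bound, so no binary code with n = 27, d = 14 and 54 codewords exists.


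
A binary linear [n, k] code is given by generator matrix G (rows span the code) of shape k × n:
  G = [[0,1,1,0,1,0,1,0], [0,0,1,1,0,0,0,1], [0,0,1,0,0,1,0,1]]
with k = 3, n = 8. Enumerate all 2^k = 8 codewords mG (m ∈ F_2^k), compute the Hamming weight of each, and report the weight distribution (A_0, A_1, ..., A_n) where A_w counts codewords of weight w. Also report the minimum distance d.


Weight distribution: A_0 = 1, A_2 = 1, A_3 = 2, A_4 = 1, A_5 = 2, A_6 = 1. Minimum distance d = 2.

Enumerate all 2^3 = 8 messages m ∈ F_2^3.
For each, compute codeword c = mG in F_2^8, then tally its weight.
  m = 000 → c = 00000000, weight = 0.
  m = 100 → c = 01101010, weight = 4.
  m = 010 → c = 00110001, weight = 3.
  m = 110 → c = 01011011, weight = 5.
  m = 001 → c = 00100101, weight = 3.
  m = 101 → c = 01001111, weight = 5.
  m = 011 → c = 00010100, weight = 2.
  m = 111 → c = 01111110, weight = 6.
Tally weights:
  weight 0: 1 codewords.
  weight 2: 1 codewords.
  weight 3: 2 codewords.
  weight 4: 1 codewords.
  weight 5: 2 codewords.
  weight 6: 1 codewords.
Minimum distance d = smallest w > 0 with A_w > 0 = 2.
Sanity: Σ A_w = 8 = 2^3 = 8 ✓.


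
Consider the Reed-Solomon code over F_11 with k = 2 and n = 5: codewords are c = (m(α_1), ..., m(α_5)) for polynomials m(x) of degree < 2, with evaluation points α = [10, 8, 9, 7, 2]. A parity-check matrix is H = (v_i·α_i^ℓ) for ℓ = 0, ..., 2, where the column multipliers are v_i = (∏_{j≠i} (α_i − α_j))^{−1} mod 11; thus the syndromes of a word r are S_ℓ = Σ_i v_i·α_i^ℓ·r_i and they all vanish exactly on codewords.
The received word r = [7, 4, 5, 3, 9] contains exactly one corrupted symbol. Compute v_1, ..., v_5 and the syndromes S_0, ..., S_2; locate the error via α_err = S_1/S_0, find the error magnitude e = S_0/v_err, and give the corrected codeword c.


S = (3, 8, 3), error at position 1, error magnitude e = 1, c = [6, 4, 5, 3, 9].

Step 1: column multipliers v_i = (∏_{j≠i}(α_i − α_j))^{−1} mod 11.
  i = 1 (α = 10): (10−8)(10−9)(10−7)(10−2) = 2·1·3·8 = 48 ≡ 4, so v_1 = 4^{−1} = 3 (mod 11).
  i = 2 (α = 8): (8−10)(8−9)(8−7)(8−2) = (−2)·(−1)·1·6 = 12 ≡ 1, so v_2 = 1^{−1} = 1 (mod 11).
  i = 3 (α = 9): (9−10)(9−8)(9−7)(9−2) = (−1)·1·2·7 = −14 ≡ 8, so v_3 = 8^{−1} = 7 (mod 11).
  i = 4 (α = 7): (7−10)(7−8)(7−9)(7−2) = (−3)·(−1)·(−2)·5 = −30 ≡ 3, so v_4 = 3^{−1} = 4 (mod 11).
  i = 5 (α = 2): (2−10)(2−8)(2−9)(2−7) = (−8)·(−6)·(−7)·(−5) = 1680 ≡ 8, so v_5 = 8^{−1} = 7 (mod 11).
  v = [3, 1, 7, 4, 7].
Step 2: syndromes of r = [7, 4, 5, 3, 9] (all sums mod 11).
  S_0 = Σ v_i r_i = 3·7 + 1·4 + 7·5 + 4·3 + 7·9 = 135 ≡ 3.
  S_1 = Σ v_i α_i r_i = 3·10·7 + 1·8·4 + 7·9·5 + 4·7·3 + 7·2·9 = 767 ≡ 8.
  α_i^2 mod 11 = [1, 9, 4, 5, 4].
  S_2 = Σ v_i α_i^2 r_i = 3·1·7 + 1·9·4 + 7·4·5 + 4·5·3 + 7·4·9 = 509 ≡ 3.
  S = (3, 8, 3) ≠ 0, so r is not a codeword (an error is present).
Step 3: locate the error. For a single error e at position i, S_ℓ = v_i·e·α_i^ℓ, so α_err = S_1/S_0.
  S_0^{−1} = 3^{−1} = 4 (mod 11), so α_err = 8·4 = 32 ≡ 10 = α_1. Error position i = 1.
  Consistency check: S_2/S_1 = 3·7 = 21 ≡ 10 = α_err ✓ (single-error assumption holds).
Step 4: error magnitude e = S_0/v_1 = S_0·∏_{j≠1}(α_1 − α_j) = 3·4 = 12 ≡ 1 (mod 11).
Step 5: correct position 1: c_1 = r_1 − e = 7 − 1 ≡ 6 (mod 11). Hence c = [6, 4, 5, 3, 9].
  Check: interpolating c through the α_i gives m(x) = 7 + 1·x (degree < 2) with m(α_i) = c_i for every i, so c is indeed a codeword.


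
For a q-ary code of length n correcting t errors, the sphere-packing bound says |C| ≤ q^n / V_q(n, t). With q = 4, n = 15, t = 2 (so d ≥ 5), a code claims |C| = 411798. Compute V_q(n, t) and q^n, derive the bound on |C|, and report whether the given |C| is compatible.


V_q(n, t) = 991, q^n = 1073741824, Hamming bound = 1083493, |C| = 411798 ≤ bound (satisfied).

Step 1: Compute V_q(n, t) = Σ_{j=0}^2 C(n, j) (q−1)^j.
  j = 0: C(15,0)·(3)^0 = 1·1 = 1.
  j = 1: C(15,1)·(3)^1 = 15·3 = 45.
  j = 2: C(15,2)·(3)^2 = 105·9 = 945.
  V_q(n, t) = 1 + 45 + 945 = 991.
Step 2: q^n = 4^15 = 1073741824.
Step 3: Hamming bound ⌊q^n / V_q(n,t)⌋ = ⌊1073741824/991⌋ = 1083493.
Step 4: Compare |C| = 411798 to 1083493: satisfied.
The claimed |C| lies below the Hamming bound.


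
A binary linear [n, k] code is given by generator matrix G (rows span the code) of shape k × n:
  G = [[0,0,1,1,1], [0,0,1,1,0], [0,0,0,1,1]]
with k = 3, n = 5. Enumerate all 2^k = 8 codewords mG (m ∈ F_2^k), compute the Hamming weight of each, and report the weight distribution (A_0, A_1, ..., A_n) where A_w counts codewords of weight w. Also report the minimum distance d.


Weight distribution: A_0 = 1, A_1 = 3, A_2 = 3, A_3 = 1. Minimum distance d = 1.

Enumerate all 2^3 = 8 messages m ∈ F_2^3.
For each, compute codeword c = mG in F_2^5, then tally its weight.
  m = 000 → c = 00000, weight = 0.
  m = 100 → c = 00111, weight = 3.
  m = 010 → c = 00110, weight = 2.
  m = 110 → c = 00001, weight = 1.
  m = 001 → c = 00011, weight = 2.
  m = 101 → c = 00100, weight = 1.
  m = 011 → c = 00101, weight = 2.
  m = 111 → c = 00010, weight = 1.
Tally weights:
  weight 0: 1 codewords.
  weight 1: 3 codewords.
  weight 2: 3 codewords.
  weight 3: 1 codewords.
Minimum distance d = smallest w > 0 with A_w > 0 = 1.
Sanity: Σ A_w = 8 = 2^3 = 8 ✓.


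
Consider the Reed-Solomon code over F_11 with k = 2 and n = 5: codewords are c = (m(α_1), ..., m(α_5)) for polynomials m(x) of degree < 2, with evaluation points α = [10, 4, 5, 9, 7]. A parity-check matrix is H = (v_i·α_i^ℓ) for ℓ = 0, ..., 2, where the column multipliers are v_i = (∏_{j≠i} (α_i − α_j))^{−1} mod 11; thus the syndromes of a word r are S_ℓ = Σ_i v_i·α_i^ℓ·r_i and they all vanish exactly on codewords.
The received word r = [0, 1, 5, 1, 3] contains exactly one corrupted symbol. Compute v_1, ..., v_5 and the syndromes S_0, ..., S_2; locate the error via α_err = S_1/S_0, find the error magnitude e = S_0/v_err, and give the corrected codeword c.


S = (3, 1, 4), error at position 2, error magnitude e = 6, c = [0, 6, 5, 1, 3].

Step 1: column multipliers v_i = (∏_{j≠i}(α_i − α_j))^{−1} mod 11.
  i = 1 (α = 10): (10−4)(10−5)(10−9)(10−7) = 6·5·1·3 = 90 ≡ 2, so v_1 = 2^{−1} = 6 (mod 11).
  i = 2 (α = 4): (4−10)(4−5)(4−9)(4−7) = (−6)·(−1)·(−5)·(−3) = 90 ≡ 2, so v_2 = 2^{−1} = 6 (mod 11).
  i = 3 (α = 5): (5−10)(5−4)(5−9)(5−7) = (−5)·1·(−4)·(−2) = −40 ≡ 4, so v_3 = 4^{−1} = 3 (mod 11).
  i = 4 (α = 9): (9−10)(9−4)(9−5)(9−7) = (−1)·5·4·2 = −40 ≡ 4, so v_4 = 4^{−1} = 3 (mod 11).
  i = 5 (α = 7): (7−10)(7−4)(7−5)(7−9) = (−3)·3·2·(−2) = 36 ≡ 3, so v_5 = 3^{−1} = 4 (mod 11).
  v = [6, 6, 3, 3, 4].
Step 2: syndromes of r = [0, 1, 5, 1, 3] (all sums mod 11).
  S_0 = Σ v_i r_i = 6·0 + 6·1 + 3·5 + 3·1 + 4·3 = 36 ≡ 3.
  S_1 = Σ v_i α_i r_i = 6·10·0 + 6·4·1 + 3·5·5 + 3·9·1 + 4·7·3 = 210 ≡ 1.
  α_i^2 mod 11 = [1, 5, 3, 4, 5].
  S_2 = Σ v_i α_i^2 r_i = 6·1·0 + 6·5·1 + 3·3·5 + 3·4·1 + 4·5·3 = 147 ≡ 4.
  S = (3, 1, 4) ≠ 0, so r is not a codeword (an error is present).
Step 3: locate the error. For a single error e at position i, S_ℓ = v_i·e·α_i^ℓ, so α_err = S_1/S_0.
  S_0^{−1} = 3^{−1} = 4 (mod 11), so α_err = 1·4 = 4 ≡ 4 = α_2. Error position i = 2.
  Consistency check: S_2/S_1 = 4·1 = 4 ≡ 4 = α_err ✓ (single-error assumption holds).
Step 4: error magnitude e = S_0/v_2 = S_0·∏_{j≠2}(α_2 − α_j) = 3·2 = 6 ≡ 6 (mod 11).
Step 5: correct position 2: c_2 = r_2 − e = 1 − 6 ≡ 6 (mod 11). Hence c = [0, 6, 5, 1, 3].
  Check: interpolating c through the α_i gives m(x) = 10 + 10·x (degree < 2) with m(α_i) = c_i for every i, so c is indeed a codeword.


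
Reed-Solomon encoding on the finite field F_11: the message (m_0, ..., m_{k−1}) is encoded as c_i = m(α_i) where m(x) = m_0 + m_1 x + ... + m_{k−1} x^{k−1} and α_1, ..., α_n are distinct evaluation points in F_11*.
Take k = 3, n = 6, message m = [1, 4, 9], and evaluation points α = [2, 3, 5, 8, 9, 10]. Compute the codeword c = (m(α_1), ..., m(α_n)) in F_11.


c = [1, 6, 4, 4, 7, 6]

Message polynomial: m(x) = 1 + 4·x + 9·x^2 (mod 11).
For each evaluation point α_i, compute m(α_i) mod 11:
  α_1 = 2: Horner steps 9 → 0 → 1, so m(2) = 1.
  α_2 = 3: Horner steps 9 → 9 → 6, so m(3) = 6.
  α_3 = 5: Horner steps 9 → 5 → 4, so m(5) = 4.
  α_4 = 8: Horner steps 9 → 10 → 4, so m(8) = 4.
  α_5 = 9: Horner steps 9 → 8 → 7, so m(9) = 7.
  α_6 = 10: Horner steps 9 → 6 → 6, so m(10) = 6.
Codeword c = [1, 6, 4, 4, 7, 6] ∈ F_11^6.


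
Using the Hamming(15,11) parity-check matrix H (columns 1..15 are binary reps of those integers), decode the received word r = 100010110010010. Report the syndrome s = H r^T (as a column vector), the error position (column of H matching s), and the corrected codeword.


s = (1, 1, 1, 0)^T, error position = 14, corrected codeword c = 100010110010000

Compute s = H r^T mod 2 one row at a time:
  s_1 = 1 + 0 + 0 + 1 + 0 + 0 + 1 + 0 = 3 ≡ 1 (mod 2).
  s_2 = 0 + 1 + 0 + 1 + 0 + 0 + 1 + 0 = 3 ≡ 1 (mod 2).
  s_3 = 0 + 0 + 0 + 1 + 0 + 1 + 1 + 0 = 3 ≡ 1 (mod 2).
  s_4 = 1 + 0 + 1 + 1 + 0 + 1 + 0 + 0 = 4 ≡ 0 (mod 2).
s = (1, 1, 1, 0)^T — this equals column 14 of H (binary 1110), so error is at position 14.
Correct: flip bit 14 of r = 100010110010010 to get c = 100010110010000.


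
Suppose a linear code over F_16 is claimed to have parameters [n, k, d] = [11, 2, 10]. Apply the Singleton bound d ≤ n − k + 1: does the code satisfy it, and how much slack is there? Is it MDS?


Singleton RHS = n − k + 1 = 10, slack = 0, bound satisfied, MDS.

Singleton bound: d ≤ n − k + 1.
Here n = 11, k = 2, so n − k + 1 = 10.
Given d = 10, check d ≤ 10: YES.
Slack = (n − k + 1) − d = 0.
The code is MDS (slack = 0).
Description: the claimed parameters are [11, 2, 10]_16; such a code would be MDS (meets Singleton bound).


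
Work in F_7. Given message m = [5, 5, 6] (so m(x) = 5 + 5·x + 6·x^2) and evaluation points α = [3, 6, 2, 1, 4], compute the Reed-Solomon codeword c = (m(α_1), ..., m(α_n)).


c = [4, 6, 4, 2, 2]

Message polynomial: m(x) = 5 + 5·x + 6·x^2 (mod 7).
For each evaluation point α_i, compute m(α_i) mod 7:
  α_1 = 3: Horner steps 6 → 2 → 4, so m(3) = 4.
  α_2 = 6: Horner steps 6 → 6 → 6, so m(6) = 6.
  α_3 = 2: Horner steps 6 → 3 → 4, so m(2) = 4.
  α_4 = 1: Horner steps 6 → 4 → 2, so m(1) = 2.
  α_5 = 4: Horner steps 6 → 1 → 2, so m(4) = 2.
Codeword c = [4, 6, 4, 2, 2] ∈ F_7^5.


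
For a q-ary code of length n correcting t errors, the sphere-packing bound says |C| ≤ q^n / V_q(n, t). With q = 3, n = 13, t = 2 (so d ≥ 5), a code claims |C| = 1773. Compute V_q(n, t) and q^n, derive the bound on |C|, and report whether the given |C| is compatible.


V_q(n, t) = 339, q^n = 1594323, Hamming bound = 4703, |C| = 1773 ≤ bound (satisfied).

Step 1: Compute V_q(n, t) = Σ_{j=0}^2 C(n, j) (q−1)^j.
  j = 0: C(13,0)·(2)^0 = 1·1 = 1.
  j = 1: C(13,1)·(2)^1 = 13·2 = 26.
  j = 2: C(13,2)·(2)^2 = 78·4 = 312.
  V_q(n, t) = 1 + 26 + 312 = 339.
Step 2: q^n = 3^13 = 1594323.
Step 3: Hamming bound ⌊q^n / V_q(n,t)⌋ = ⌊1594323/339⌋ = 4703.
Step 4: Compare |C| = 1773 to 4703: satisfied.
The claimed |C| lies below the Hamming bound.


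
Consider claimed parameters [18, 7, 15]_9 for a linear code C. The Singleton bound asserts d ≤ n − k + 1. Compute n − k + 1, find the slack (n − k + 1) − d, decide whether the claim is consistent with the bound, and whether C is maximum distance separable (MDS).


Singleton RHS = n − k + 1 = 12, slack = -3, bound violated (no such code; not MDS).

Singleton bound: d ≤ n − k + 1.
Here n = 18, k = 7, so n − k + 1 = 12.
Given d = 15, check d ≤ 12: NO.
Slack = (n − k + 1) − d = -3.
The slack is negative: d = 15 exceeds n − k + 1 = 12 by 3, so the Singleton bound is violated and no linear [18, 7, 15]_9 code can exist. In particular it is not MDS (MDS requires d = n − k + 1 exactly).
Description: the claimed parameters are [18, 7, 15]_9; such a code would be impossible (violates the Singleton bound).


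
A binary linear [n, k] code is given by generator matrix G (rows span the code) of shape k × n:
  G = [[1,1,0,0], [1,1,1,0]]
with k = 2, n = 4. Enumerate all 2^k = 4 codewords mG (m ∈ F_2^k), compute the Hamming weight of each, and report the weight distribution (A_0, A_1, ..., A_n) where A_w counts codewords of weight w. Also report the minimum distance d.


Weight distribution: A_0 = 1, A_1 = 1, A_2 = 1, A_3 = 1. Minimum distance d = 1.

Enumerate all 2^2 = 4 messages m ∈ F_2^2.
For each, compute codeword c = mG in F_2^4, then tally its weight.
  m = 00 → c = 0000, weight = 0.
  m = 10 → c = 1100, weight = 2.
  m = 01 → c = 1110, weight = 3.
  m = 11 → c = 0010, weight = 1.
Tally weights:
  weight 0: 1 codewords.
  weight 1: 1 codewords.
  weight 2: 1 codewords.
  weight 3: 1 codewords.
Minimum distance d = smallest w > 0 with A_w > 0 = 1.
Sanity: Σ A_w = 4 = 2^2 = 4 ✓.


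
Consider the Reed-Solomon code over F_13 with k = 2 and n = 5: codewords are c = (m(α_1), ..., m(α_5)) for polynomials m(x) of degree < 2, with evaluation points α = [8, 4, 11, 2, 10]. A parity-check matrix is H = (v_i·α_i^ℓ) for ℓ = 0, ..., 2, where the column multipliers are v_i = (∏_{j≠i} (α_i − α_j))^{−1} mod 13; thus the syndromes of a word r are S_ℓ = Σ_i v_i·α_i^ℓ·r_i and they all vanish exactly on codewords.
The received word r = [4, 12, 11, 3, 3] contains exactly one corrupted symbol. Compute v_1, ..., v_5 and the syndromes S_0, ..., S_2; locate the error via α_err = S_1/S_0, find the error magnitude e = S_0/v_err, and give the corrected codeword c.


S = (2, 7, 5), error at position 5, error magnitude e = 3, c = [4, 12, 11, 3, 0].

Step 1: column multipliers v_i = (∏_{j≠i}(α_i − α_j))^{−1} mod 13.
  i = 1 (α = 8): (8−4)(8−11)(8−2)(8−10) = 4·(−3)·6·(−2) = 144 ≡ 1, so v_1 = 1^{−1} = 1 (mod 13).
  i = 2 (α = 4): (4−8)(4−11)(4−2)(4−10) = (−4)·(−7)·2·(−6) = −336 ≡ 2, so v_2 = 2^{−1} = 7 (mod 13).
  i = 3 (α = 11): (11−8)(11−4)(11−2)(11−10) = 3·7·9·1 = 189 ≡ 7, so v_3 = 7^{−1} = 2 (mod 13).
  i = 4 (α = 2): (2−8)(2−4)(2−11)(2−10) = (−6)·(−2)·(−9)·(−8) = 864 ≡ 6, so v_4 = 6^{−1} = 11 (mod 13).
  i = 5 (α = 10): (10−8)(10−4)(10−11)(10−2) = 2·6·(−1)·8 = −96 ≡ 8, so v_5 = 8^{−1} = 5 (mod 13).
  v = [1, 7, 2, 11, 5].
Step 2: syndromes of r = [4, 12, 11, 3, 3] (all sums mod 13).
  S_0 = Σ v_i r_i = 1·4 + 7·12 + 2·11 + 11·3 + 5·3 = 158 ≡ 2.
  S_1 = Σ v_i α_i r_i = 1·8·4 + 7·4·12 + 2·11·11 + 11·2·3 + 5·10·3 = 826 ≡ 7.
  α_i^2 mod 13 = [12, 3, 4, 4, 9].
  S_2 = Σ v_i α_i^2 r_i = 1·12·4 + 7·3·12 + 2·4·11 + 11·4·3 + 5·9·3 = 655 ≡ 5.
  S = (2, 7, 5) ≠ 0, so r is not a codeword (an error is present).
Step 3: locate the error. For a single error e at position i, S_ℓ = v_i·e·α_i^ℓ, so α_err = S_1/S_0.
  S_0^{−1} = 2^{−1} = 7 (mod 13), so α_err = 7·7 = 49 ≡ 10 = α_5. Error position i = 5.
  Consistency check: S_2/S_1 = 5·2 = 10 ≡ 10 = α_err ✓ (single-error assumption holds).
Step 4: error magnitude e = S_0/v_5 = S_0·∏_{j≠5}(α_5 − α_j) = 2·8 = 16 ≡ 3 (mod 13).
Step 5: correct position 5: c_5 = r_5 − e = 3 − 3 ≡ 0 (mod 13). Hence c = [4, 12, 11, 3, 0].
  Check: interpolating c through the α_i gives m(x) = 7 + 11·x (degree < 2) with m(α_i) = c_i for every i, so c is indeed a codeword.


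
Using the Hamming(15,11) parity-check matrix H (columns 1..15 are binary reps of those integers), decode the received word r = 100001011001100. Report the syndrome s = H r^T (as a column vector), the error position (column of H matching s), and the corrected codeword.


s = (0, 1, 1, 1)^T, error position = 7, corrected codeword c = 100001111001100

Compute s = H r^T mod 2 one row at a time:
  s_1 = 1 + 1 + 0 + 0 + 1 + 1 + 0 + 0 = 4 ≡ 0 (mod 2).
  s_2 = 0 + 0 + 1 + 0 + 1 + 1 + 0 + 0 = 3 ≡ 1 (mod 2).
  s_3 = 0 + 0 + 1 + 0 + 0 + 0 + 0 + 0 = 1 ≡ 1 (mod 2).
  s_4 = 1 + 0 + 0 + 0 + 1 + 0 + 1 + 0 = 3 ≡ 1 (mod 2).
s = (0, 1, 1, 1)^T — this equals column 7 of H (binary 0111), so error is at position 7.
Correct: flip bit 7 of r = 100001011001100 to get c = 100001111001100.


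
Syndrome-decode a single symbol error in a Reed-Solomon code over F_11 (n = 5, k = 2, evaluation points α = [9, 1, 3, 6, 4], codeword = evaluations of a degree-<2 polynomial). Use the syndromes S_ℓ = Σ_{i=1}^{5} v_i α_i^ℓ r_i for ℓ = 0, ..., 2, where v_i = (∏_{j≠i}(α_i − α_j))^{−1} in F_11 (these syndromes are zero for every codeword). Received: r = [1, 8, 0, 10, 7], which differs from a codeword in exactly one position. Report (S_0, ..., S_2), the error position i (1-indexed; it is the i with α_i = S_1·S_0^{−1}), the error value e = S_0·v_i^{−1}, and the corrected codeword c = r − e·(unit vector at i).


S = (5, 1, 9), error at position 1, error magnitude e = 3, c = [9, 8, 0, 10, 7].

Step 1: column multipliers v_i = (∏_{j≠i}(α_i − α_j))^{−1} mod 11.
  i = 1 (α = 9): (9−1)(9−3)(9−6)(9−4) = 8·6·3·5 = 720 ≡ 5, so v_1 = 5^{−1} = 9 (mod 11).
  i = 2 (α = 1): (1−9)(1−3)(1−6)(1−4) = (−8)·(−2)·(−5)·(−3) = 240 ≡ 9, so v_2 = 9^{−1} = 5 (mod 11).
  i = 3 (α = 3): (3−9)(3−1)(3−6)(3−4) = (−6)·2·(−3)·(−1) = −36 ≡ 8, so v_3 = 8^{−1} = 7 (mod 11).
  i = 4 (α = 6): (6−9)(6−1)(6−3)(6−4) = (−3)·5·3·2 = −90 ≡ 9, so v_4 = 9^{−1} = 5 (mod 11).
  i = 5 (α = 4): (4−9)(4−1)(4−3)(4−6) = (−5)·3·1·(−2) = 30 ≡ 8, so v_5 = 8^{−1} = 7 (mod 11).
  v = [9, 5, 7, 5, 7].
Step 2: syndromes of r = [1, 8, 0, 10, 7] (all sums mod 11).
  S_0 = Σ v_i r_i = 9·1 + 5·8 + 7·0 + 5·10 + 7·7 = 148 ≡ 5.
  S_1 = Σ v_i α_i r_i = 9·9·1 + 5·1·8 + 7·3·0 + 5·6·10 + 7·4·7 = 617 ≡ 1.
  α_i^2 mod 11 = [4, 1, 9, 3, 5].
  S_2 = Σ v_i α_i^2 r_i = 9·4·1 + 5·1·8 + 7·9·0 + 5·3·10 + 7·5·7 = 471 ≡ 9.
  S = (5, 1, 9) ≠ 0, so r is not a codeword (an error is present).
Step 3: locate the error. For a single error e at position i, S_ℓ = v_i·e·α_i^ℓ, so α_err = S_1/S_0.
  S_0^{−1} = 5^{−1} = 9 (mod 11), so α_err = 1·9 = 9 ≡ 9 = α_1. Error position i = 1.
  Consistency check: S_2/S_1 = 9·1 = 9 ≡ 9 = α_err ✓ (single-error assumption holds).
Step 4: error magnitude e = S_0/v_1 = S_0·∏_{j≠1}(α_1 − α_j) = 5·5 = 25 ≡ 3 (mod 11).
Step 5: correct position 1: c_1 = r_1 − e = 1 − 3 ≡ 9 (mod 11). Hence c = [9, 8, 0, 10, 7].
  Check: interpolating c through the α_i gives m(x) = 1 + 7·x (degree < 2) with m(α_i) = c_i for every i, so c is indeed a codeword.


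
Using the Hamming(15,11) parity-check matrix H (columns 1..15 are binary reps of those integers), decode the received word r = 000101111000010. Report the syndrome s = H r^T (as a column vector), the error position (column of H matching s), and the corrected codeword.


s = (1, 0, 1, 0)^T, error position = 10, corrected codeword c = 000101111100010

Compute s = H r^T mod 2 one row at a time:
  s_1 = 1 + 1 + 0 + 0 + 0 + 0 + 1 + 0 = 3 ≡ 1 (mod 2).
  s_2 = 1 + 0 + 1 + 1 + 0 + 0 + 1 + 0 = 4 ≡ 0 (mod 2).
  s_3 = 0 + 0 + 1 + 1 + 0 + 0 + 1 + 0 = 3 ≡ 1 (mod 2).
  s_4 = 0 + 0 + 0 + 1 + 1 + 0 + 0 + 0 = 2 ≡ 0 (mod 2).
s = (1, 0, 1, 0)^T — this equals column 10 of H (binary 1010), so error is at position 10.
Correct: flip bit 10 of r = 000101111000010 to get c = 000101111100010.


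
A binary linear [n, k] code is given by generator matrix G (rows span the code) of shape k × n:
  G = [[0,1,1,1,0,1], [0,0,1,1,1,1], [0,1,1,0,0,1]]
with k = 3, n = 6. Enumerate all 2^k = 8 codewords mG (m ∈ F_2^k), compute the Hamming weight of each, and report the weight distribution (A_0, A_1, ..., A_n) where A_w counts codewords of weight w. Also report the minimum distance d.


Weight distribution: A_0 = 1, A_1 = 1, A_2 = 1, A_3 = 3, A_4 = 2. Minimum distance d = 1.

Enumerate all 2^3 = 8 messages m ∈ F_2^3.
For each, compute codeword c = mG in F_2^6, then tally its weight.
  m = 000 → c = 000000, weight = 0.
  m = 100 → c = 011101, weight = 4.
  m = 010 → c = 001111, weight = 4.
  m = 110 → c = 010010, weight = 2.
  m = 001 → c = 011001, weight = 3.
  m = 101 → c = 000100, weight = 1.
  m = 011 → c = 010110, weight = 3.
  m = 111 → c = 001011, weight = 3.
Tally weights:
  weight 0: 1 codewords.
  weight 1: 1 codewords.
  weight 2: 1 codewords.
  weight 3: 3 codewords.
  weight 4: 2 codewords.
Minimum distance d = smallest w > 0 with A_w > 0 = 1.
Sanity: Σ A_w = 8 = 2^3 = 8 ✓.


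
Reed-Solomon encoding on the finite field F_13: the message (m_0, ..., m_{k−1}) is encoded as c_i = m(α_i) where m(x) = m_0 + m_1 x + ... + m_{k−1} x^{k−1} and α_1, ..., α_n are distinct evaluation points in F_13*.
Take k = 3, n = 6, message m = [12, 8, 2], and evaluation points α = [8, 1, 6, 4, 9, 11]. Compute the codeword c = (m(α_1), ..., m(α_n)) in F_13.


c = [9, 9, 2, 11, 12, 4]

Message polynomial: m(x) = 12 + 8·x + 2·x^2 (mod 13).
For each evaluation point α_i, compute m(α_i) mod 13:
  α_1 = 8: Horner steps 2 → 11 → 9, so m(8) = 9.
  α_2 = 1: Horner steps 2 → 10 → 9, so m(1) = 9.
  α_3 = 6: Horner steps 2 → 7 → 2, so m(6) = 2.
  α_4 = 4: Horner steps 2 → 3 → 11, so m(4) = 11.
  α_5 = 9: Horner steps 2 → 0 → 12, so m(9) = 12.
  α_6 = 11: Horner steps 2 → 4 → 4, so m(11) = 4.
Codeword c = [9, 9, 2, 11, 12, 4] ∈ F_13^6.


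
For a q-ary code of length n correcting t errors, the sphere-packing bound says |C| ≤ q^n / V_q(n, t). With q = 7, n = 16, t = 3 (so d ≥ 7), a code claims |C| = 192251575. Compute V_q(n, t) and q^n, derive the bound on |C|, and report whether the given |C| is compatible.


V_q(n, t) = 125377, q^n = 33232930569601, Hamming bound = 265064011, |C| = 192251575 ≤ bound (satisfied).

Step 1: Compute V_q(n, t) = Σ_{j=0}^3 C(n, j) (q−1)^j.
  j = 0: C(16,0)·(6)^0 = 1·1 = 1.
  j = 1: C(16,1)·(6)^1 = 16·6 = 96.
  j = 2: C(16,2)·(6)^2 = 120·36 = 4320.
  j = 3: C(16,3)·(6)^3 = 560·216 = 120960.
  V_q(n, t) = 1 + 96 + 4320 + 120960 = 125377.
Step 2: q^n = 7^16 = 33232930569601.
Step 3: Hamming bound ⌊q^n / V_q(n,t)⌋ = ⌊33232930569601/125377⌋ = 265064011.
Step 4: Compare |C| = 192251575 to 265064011: satisfied.
The claimed |C| lies below the Hamming bound.


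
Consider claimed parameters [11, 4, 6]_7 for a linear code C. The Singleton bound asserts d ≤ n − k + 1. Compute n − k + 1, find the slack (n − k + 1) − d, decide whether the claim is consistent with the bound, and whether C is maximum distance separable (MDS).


Singleton RHS = n − k + 1 = 8, slack = 2, bound satisfied, not MDS.

Singleton bound: d ≤ n − k + 1.
Here n = 11, k = 4, so n − k + 1 = 8.
Given d = 6, check d ≤ 8: YES.
Slack = (n − k + 1) − d = 2.
The code is NOT MDS (slack = 2 > 0).
Description: the claimed parameters are [11, 4, 6]_7; such a code would be non-MDS.


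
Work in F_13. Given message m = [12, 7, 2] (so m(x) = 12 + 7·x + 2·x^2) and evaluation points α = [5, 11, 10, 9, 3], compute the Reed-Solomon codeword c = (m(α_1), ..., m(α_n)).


c = [6, 6, 9, 3, 12]

Message polynomial: m(x) = 12 + 7·x + 2·x^2 (mod 13).
For each evaluation point α_i, compute m(α_i) mod 13:
  α_1 = 5: Horner steps 2 → 4 → 6, so m(5) = 6.
  α_2 = 11: Horner steps 2 → 3 → 6, so m(11) = 6.
  α_3 = 10: Horner steps 2 → 1 → 9, so m(10) = 9.
  α_4 = 9: Horner steps 2 → 12 → 3, so m(9) = 3.
  α_5 = 3: Horner steps 2 → 0 → 12, so m(3) = 12.
Codeword c = [6, 6, 9, 3, 12] ∈ F_13^5.


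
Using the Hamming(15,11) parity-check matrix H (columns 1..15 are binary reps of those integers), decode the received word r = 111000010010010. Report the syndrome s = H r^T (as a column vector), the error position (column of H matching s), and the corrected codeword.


s = (1, 1, 0, 1)^T, error position = 13, corrected codeword c = 111000010010110

Compute s = H r^T mod 2 one row at a time:
  s_1 = 1 + 0 + 0 + 1 + 0 + 0 + 1 + 0 = 3 ≡ 1 (mod 2).
  s_2 = 0 + 0 + 0 + 0 + 0 + 0 + 1 + 0 = 1 ≡ 1 (mod 2).
  s_3 = 1 + 1 + 0 + 0 + 0 + 1 + 1 + 0 = 4 ≡ 0 (mod 2).
  s_4 = 1 + 1 + 0 + 0 + 0 + 1 + 0 + 0 = 3 ≡ 1 (mod 2).
s = (1, 1, 0, 1)^T — this equals column 13 of H (binary 1101), so error is at position 13.
Correct: flip bit 13 of r = 111000010010010 to get c = 111000010010110.


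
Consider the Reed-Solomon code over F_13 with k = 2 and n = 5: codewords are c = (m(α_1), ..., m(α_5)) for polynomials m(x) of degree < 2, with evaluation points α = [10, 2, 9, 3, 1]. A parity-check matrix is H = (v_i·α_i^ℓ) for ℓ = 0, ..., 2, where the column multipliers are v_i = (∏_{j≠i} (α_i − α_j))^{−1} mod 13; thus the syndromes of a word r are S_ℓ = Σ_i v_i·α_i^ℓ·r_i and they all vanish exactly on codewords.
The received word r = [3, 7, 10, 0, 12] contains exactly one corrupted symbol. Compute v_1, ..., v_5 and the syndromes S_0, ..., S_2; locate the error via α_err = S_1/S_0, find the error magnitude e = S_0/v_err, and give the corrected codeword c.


S = (11, 11, 11), error at position 5, error magnitude e = 11, c = [3, 7, 10, 0, 1].

Step 1: column multipliers v_i = (∏_{j≠i}(α_i − α_j))^{−1} mod 13.
  i = 1 (α = 10): (10−2)(10−9)(10−3)(10−1) = 8·1·7·9 = 504 ≡ 10, so v_1 = 10^{−1} = 4 (mod 13).
  i = 2 (α = 2): (2−10)(2−9)(2−3)(2−1) = (−8)·(−7)·(−1)·1 = −56 ≡ 9, so v_2 = 9^{−1} = 3 (mod 13).
  i = 3 (α = 9): (9−10)(9−2)(9−3)(9−1) = (−1)·7·6·8 = −336 ≡ 2, so v_3 = 2^{−1} = 7 (mod 13).
  i = 4 (α = 3): (3−10)(3−2)(3−9)(3−1) = (−7)·1·(−6)·2 = 84 ≡ 6, so v_4 = 6^{−1} = 11 (mod 13).
  i = 5 (α = 1): (1−10)(1−2)(1−9)(1−3) = (−9)·(−1)·(−8)·(−2) = 144 ≡ 1, so v_5 = 1^{−1} = 1 (mod 13).
  v = [4, 3, 7, 11, 1].
Step 2: syndromes of r = [3, 7, 10, 0, 12] (all sums mod 13).
  S_0 = Σ v_i r_i = 4·3 + 3·7 + 7·10 + 11·0 + 1·12 = 115 ≡ 11.
  S_1 = Σ v_i α_i r_i = 4·10·3 + 3·2·7 + 7·9·10 + 11·3·0 + 1·1·12 = 804 ≡ 11.
  α_i^2 mod 13 = [9, 4, 3, 9, 1].
  S_2 = Σ v_i α_i^2 r_i = 4·9·3 + 3·4·7 + 7·3·10 + 11·9·0 + 1·1·12 = 414 ≡ 11.
  S = (11, 11, 11) ≠ 0, so r is not a codeword (an error is present).
Step 3: locate the error. For a single error e at position i, S_ℓ = v_i·e·α_i^ℓ, so α_err = S_1/S_0.
  S_0^{−1} = 11^{−1} = 6 (mod 13), so α_err = 11·6 = 66 ≡ 1 = α_5. Error position i = 5.
  Consistency check: S_2/S_1 = 11·6 = 66 ≡ 1 = α_err ✓ (single-error assumption holds).
Step 4: error magnitude e = S_0/v_5 = S_0·∏_{j≠5}(α_5 − α_j) = 11·1 = 11 ≡ 11 (mod 13).
Step 5: correct position 5: c_5 = r_5 − e = 12 − 11 ≡ 1 (mod 13). Hence c = [3, 7, 10, 0, 1].
  Check: interpolating c through the α_i gives m(x) = 8 + 6·x (degree < 2) with m(α_i) = c_i for every i, so c is indeed a codeword.


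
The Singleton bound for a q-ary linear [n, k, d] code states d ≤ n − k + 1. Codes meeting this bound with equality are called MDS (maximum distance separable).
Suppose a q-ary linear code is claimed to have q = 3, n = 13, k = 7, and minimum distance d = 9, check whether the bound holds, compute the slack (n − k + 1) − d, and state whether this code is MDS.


Singleton RHS = n − k + 1 = 7, slack = -2, bound violated (no such code; not MDS).

Singleton bound: d ≤ n − k + 1.
Here n = 13, k = 7, so n − k + 1 = 7.
Given d = 9, check d ≤ 7: NO.
Slack = (n − k + 1) − d = -2.
The slack is negative: d = 9 exceeds n − k + 1 = 7 by 2, so the Singleton bound is violated and no linear [13, 7, 9]_3 code can exist. In particular it is not MDS (MDS requires d = n − k + 1 exactly).
Description: the claimed parameters are [13, 7, 9]_3; such a code would be impossible (violates the Singleton bound).


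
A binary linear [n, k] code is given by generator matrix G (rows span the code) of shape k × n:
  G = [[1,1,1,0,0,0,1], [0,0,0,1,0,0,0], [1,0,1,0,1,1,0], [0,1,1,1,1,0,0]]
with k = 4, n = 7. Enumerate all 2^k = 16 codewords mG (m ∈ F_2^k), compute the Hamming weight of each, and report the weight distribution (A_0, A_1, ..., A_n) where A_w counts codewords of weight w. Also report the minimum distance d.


Weight distribution: A_0 = 1, A_1 = 1, A_3 = 4, A_4 = 7, A_5 = 3. Minimum distance d = 1.

Enumerate all 2^4 = 16 messages m ∈ F_2^4.
For each, compute codeword c = mG in F_2^7, then tally its weight.
  m = 0000 → c = 0000000, weight = 0.
  m = 1000 → c = 1110001, weight = 4.
  m = 0100 → c = 0001000, weight = 1.
  m = 1100 → c = 1111001, weight = 5.
  m = 0010 → c = 1010110, weight = 4.
  m = 1010 → c = 0100111, weight = 4.
  m = 0110 → c = 1011110, weight = 5.
  m = 1110 → c = 0101111, weight = 5.
  m = 0001 → c = 0111100, weight = 4.
  m = 1001 → c = 1001101, weight = 4.
  m = 0101 → c = 0110100, weight = 3.
  m = 1101 → c = 1000101, weight = 3.
  m = 0011 → c = 1101010, weight = 4.
  m = 1011 → c = 0011011, weight = 4.
  m = 0111 → c = 1100010, weight = 3.
  m = 1111 → c = 0010011, weight = 3.
Tally weights:
  weight 0: 1 codewords.
  weight 1: 1 codewords.
  weight 3: 4 codewords.
  weight 4: 7 codewords.
  weight 5: 3 codewords.
Minimum distance d = smallest w > 0 with A_w > 0 = 1.
Sanity: Σ A_w = 16 = 2^4 = 16 ✓.


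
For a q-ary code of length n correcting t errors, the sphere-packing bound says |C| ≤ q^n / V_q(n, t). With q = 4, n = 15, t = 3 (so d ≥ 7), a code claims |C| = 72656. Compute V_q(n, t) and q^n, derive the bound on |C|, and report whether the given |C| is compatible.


V_q(n, t) = 13276, q^n = 1073741824, Hamming bound = 80878, |C| = 72656 ≤ bound (satisfied).

Step 1: Compute V_q(n, t) = Σ_{j=0}^3 C(n, j) (q−1)^j.
  j = 0: C(15,0)·(3)^0 = 1·1 = 1.
  j = 1: C(15,1)·(3)^1 = 15·3 = 45.
  j = 2: C(15,2)·(3)^2 = 105·9 = 945.
  j = 3: C(15,3)·(3)^3 = 455·27 = 12285.
  V_q(n, t) = 1 + 45 + 945 + 12285 = 13276.
Step 2: q^n = 4^15 = 1073741824.
Step 3: Hamming bound ⌊q^n / V_q(n,t)⌋ = ⌊1073741824/13276⌋ = 80878.
Step 4: Compare |C| = 72656 to 80878: satisfied.
The claimed |C| lies below the Hamming bound.


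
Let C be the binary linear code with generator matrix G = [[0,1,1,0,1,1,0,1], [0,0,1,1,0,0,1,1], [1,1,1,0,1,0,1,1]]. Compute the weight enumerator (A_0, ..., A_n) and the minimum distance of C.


Weight distribution: A_0 = 1, A_3 = 1, A_4 = 2, A_5 = 3, A_6 = 1. Minimum distance d = 3.

Enumerate all 2^3 = 8 messages m ∈ F_2^3.
For each, compute codeword c = mG in F_2^8, then tally its weight.
  m = 000 → c = 00000000, weight = 0.
  m = 100 → c = 01101101, weight = 5.
  m = 010 → c = 00110011, weight = 4.
  m = 110 → c = 01011110, weight = 5.
  m = 001 → c = 11101011, weight = 6.
  m = 101 → c = 10000110, weight = 3.
  m = 011 → c = 11011000, weight = 4.
  m = 111 → c = 10110101, weight = 5.
Tally weights:
  weight 0: 1 codewords.
  weight 3: 1 codewords.
  weight 4: 2 codewords.
  weight 5: 3 codewords.
  weight 6: 1 codewords.
Minimum distance d = smallest w > 0 with A_w > 0 = 3.
Sanity: Σ A_w = 8 = 2^3 = 8 ✓.


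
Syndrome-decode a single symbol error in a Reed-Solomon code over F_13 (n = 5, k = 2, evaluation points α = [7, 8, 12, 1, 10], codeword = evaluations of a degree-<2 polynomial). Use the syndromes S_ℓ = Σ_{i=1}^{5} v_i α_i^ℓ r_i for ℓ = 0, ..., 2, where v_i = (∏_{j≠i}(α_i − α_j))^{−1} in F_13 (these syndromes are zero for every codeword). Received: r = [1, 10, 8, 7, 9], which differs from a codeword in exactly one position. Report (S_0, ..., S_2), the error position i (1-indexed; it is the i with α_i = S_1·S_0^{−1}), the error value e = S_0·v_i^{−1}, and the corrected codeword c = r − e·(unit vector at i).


S = (10, 5, 9), error at position 1, error magnitude e = 10, c = [4, 10, 8, 7, 9].

Step 1: column multipliers v_i = (∏_{j≠i}(α_i − α_j))^{−1} mod 13.
  i = 1 (α = 7): (7−8)(7−12)(7−1)(7−10) = (−1)·(−5)·6·(−3) = −90 ≡ 1, so v_1 = 1^{−1} = 1 (mod 13).
  i = 2 (α = 8): (8−7)(8−12)(8−1)(8−10) = 1·(−4)·7·(−2) = 56 ≡ 4, so v_2 = 4^{−1} = 10 (mod 13).
  i = 3 (α = 12): (12−7)(12−8)(12−1)(12−10) = 5·4·11·2 = 440 ≡ 11, so v_3 = 11^{−1} = 6 (mod 13).
  i = 4 (α = 1): (1−7)(1−8)(1−12)(1−10) = (−6)·(−7)·(−11)·(−9) = 4158 ≡ 11, so v_4 = 11^{−1} = 6 (mod 13).
  i = 5 (α = 10): (10−7)(10−8)(10−12)(10−1) = 3·2·(−2)·9 = −108 ≡ 9, so v_5 = 9^{−1} = 3 (mod 13).
  v = [1, 10, 6, 6, 3].
Step 2: syndromes of r = [1, 10, 8, 7, 9] (all sums mod 13).
  S_0 = Σ v_i r_i = 1·1 + 10·10 + 6·8 + 6·7 + 3·9 = 218 ≡ 10.
  S_1 = Σ v_i α_i r_i = 1·7·1 + 10·8·10 + 6·12·8 + 6·1·7 + 3·10·9 = 1695 ≡ 5.
  α_i^2 mod 13 = [10, 12, 1, 1, 9].
  S_2 = Σ v_i α_i^2 r_i = 1·10·1 + 10·12·10 + 6·1·8 + 6·1·7 + 3·9·9 = 1543 ≡ 9.
  S = (10, 5, 9) ≠ 0, so r is not a codeword (an error is present).
Step 3: locate the error. For a single error e at position i, S_ℓ = v_i·e·α_i^ℓ, so α_err = S_1/S_0.
  S_0^{−1} = 10^{−1} = 4 (mod 13), so α_err = 5·4 = 20 ≡ 7 = α_1. Error position i = 1.
  Consistency check: S_2/S_1 = 9·8 = 72 ≡ 7 = α_err ✓ (single-error assumption holds).
Step 4: error magnitude e = S_0/v_1 = S_0·∏_{j≠1}(α_1 − α_j) = 10·1 = 10 ≡ 10 (mod 13).
Step 5: correct position 1: c_1 = r_1 − e = 1 − 10 ≡ 4 (mod 13). Hence c = [4, 10, 8, 7, 9].
  Check: interpolating c through the α_i gives m(x) = 1 + 6·x (degree < 2) with m(α_i) = c_i for every i, so c is indeed a codeword.


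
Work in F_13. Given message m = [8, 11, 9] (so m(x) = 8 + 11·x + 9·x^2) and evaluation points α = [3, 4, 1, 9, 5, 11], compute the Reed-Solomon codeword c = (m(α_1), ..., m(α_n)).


c = [5, 1, 2, 4, 2, 9]

Message polynomial: m(x) = 8 + 11·x + 9·x^2 (mod 13).
For each evaluation point α_i, compute m(α_i) mod 13:
  α_1 = 3: Horner steps 9 → 12 → 5, so m(3) = 5.
  α_2 = 4: Horner steps 9 → 8 → 1, so m(4) = 1.
  α_3 = 1: Horner steps 9 → 7 → 2, so m(1) = 2.
  α_4 = 9: Horner steps 9 → 1 → 4, so m(9) = 4.
  α_5 = 5: Horner steps 9 → 4 → 2, so m(5) = 2.
  α_6 = 11: Horner steps 9 → 6 → 9, so m(11) = 9.
Codeword c = [5, 1, 2, 4, 2, 9] ∈ F_13^6.


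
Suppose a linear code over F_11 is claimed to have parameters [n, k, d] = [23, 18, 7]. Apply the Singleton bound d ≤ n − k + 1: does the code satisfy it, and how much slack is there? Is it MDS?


Singleton RHS = n − k + 1 = 6, slack = -1, bound violated (no such code; not MDS).

Singleton bound: d ≤ n − k + 1.
Here n = 23, k = 18, so n − k + 1 = 6.
Given d = 7, check d ≤ 6: NO.
Slack = (n − k + 1) − d = -1.
The slack is negative: d = 7 exceeds n − k + 1 = 6 by 1, so the Singleton bound is violated and no linear [23, 18, 7]_11 code can exist. In particular it is not MDS (MDS requires d = n − k + 1 exactly).
Description: the claimed parameters are [23, 18, 7]_11; such a code would be impossible (violates the Singleton bound).


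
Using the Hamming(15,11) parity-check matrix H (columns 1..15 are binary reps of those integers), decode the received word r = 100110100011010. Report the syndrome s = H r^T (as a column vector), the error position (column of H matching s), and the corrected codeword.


s = (1, 1, 1, 0)^T, error position = 14, corrected codeword c = 100110100011000

Compute s = H r^T mod 2 one row at a time:
  s_1 = 0 + 0 + 0 + 1 + 1 + 0 + 1 + 0 = 3 ≡ 1 (mod 2).
  s_2 = 1 + 1 + 0 + 1 + 1 + 0 + 1 + 0 = 5 ≡ 1 (mod 2).
  s_3 = 0 + 0 + 0 + 1 + 0 + 1 + 1 + 0 = 3 ≡ 1 (mod 2).
  s_4 = 1 + 0 + 1 + 1 + 0 + 1 + 0 + 0 = 4 ≡ 0 (mod 2).
s = (1, 1, 1, 0)^T — this equals column 14 of H (binary 1110), so error is at position 14.
Correct: flip bit 14 of r = 100110100011010 to get c = 100110100011000.


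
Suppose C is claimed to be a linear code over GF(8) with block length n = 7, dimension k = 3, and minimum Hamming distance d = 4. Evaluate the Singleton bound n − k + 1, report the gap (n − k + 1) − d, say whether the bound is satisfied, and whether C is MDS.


Singleton RHS = n − k + 1 = 5, slack = 1, bound satisfied, not MDS.

Singleton bound: d ≤ n − k + 1.
Here n = 7, k = 3, so n − k + 1 = 5.
Given d = 4, check d ≤ 5: YES.
Slack = (n − k + 1) − d = 1.
The code is NOT MDS (slack = 1 > 0).
Description: the claimed parameters are [7, 3, 4]_8; such a code would be non-MDS.
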